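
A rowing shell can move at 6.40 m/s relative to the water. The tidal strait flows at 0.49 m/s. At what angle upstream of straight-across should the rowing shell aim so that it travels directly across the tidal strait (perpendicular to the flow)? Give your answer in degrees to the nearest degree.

To cancel the current, the upstream component of the rowing shell's velocity must equal the flow: 6.40 sin θ = 0.49.
sin θ = 0.49 / 6.40 = 0.0766.
θ = arcsin(0.0766) = 4.391°.

4°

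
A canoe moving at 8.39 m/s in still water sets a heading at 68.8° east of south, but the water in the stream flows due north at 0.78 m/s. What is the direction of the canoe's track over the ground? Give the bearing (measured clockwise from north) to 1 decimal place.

106.1°

Taking east as x and north as y: velocity relative to the water = (7.822, -3.034) m/s; the water relative to ground = (0.000, 0.780) m/s.
Velocity relative to ground = (7.822, -3.034) + (0.000, 0.780) = (7.822, -2.254) m/s.
Bearing = atan2(7.82, -2.25) = 106.07° clockwise from north.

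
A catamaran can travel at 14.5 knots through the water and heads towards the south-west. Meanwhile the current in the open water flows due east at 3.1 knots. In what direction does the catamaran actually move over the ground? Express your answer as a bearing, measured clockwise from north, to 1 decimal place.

214.9°

Taking east as x and north as y: velocity relative to the water = (-10.253, -10.253) knots; the water relative to ground = (3.100, 0.000) knots.
Velocity relative to ground = (-10.253, -10.253) + (3.100, 0.000) = (-7.153, -10.253) knots.
Bearing = atan2(-7.15, -10.25) = 214.90° clockwise from north.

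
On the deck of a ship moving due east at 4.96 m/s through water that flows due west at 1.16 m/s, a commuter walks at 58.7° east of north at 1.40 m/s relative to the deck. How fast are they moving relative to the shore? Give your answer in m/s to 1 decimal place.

In east/north components (m/s): commuter relative to ship = (1.196, 0.727); ship relative to water = (4.960, 0.000); water relative to ground = (-1.160, 0.000).
Sum = (4.996, 0.727) m/s.
Speed = |(4.996, 0.727)| = 5.049 m/s.

5.0 m/s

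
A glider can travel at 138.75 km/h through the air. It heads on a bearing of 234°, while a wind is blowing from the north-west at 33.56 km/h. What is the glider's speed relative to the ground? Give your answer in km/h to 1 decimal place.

Taking east as x and north as y: velocity relative to the air = (-112.251, -81.555) km/h; the air relative to ground = (23.731, -23.731) km/h.
Velocity relative to ground = (-112.251, -81.555) + (23.731, -23.731) = (-88.521, -105.286) km/h.
Speed = |(-88.521, -105.286)| = 137.554 km/h.

137.6 km/h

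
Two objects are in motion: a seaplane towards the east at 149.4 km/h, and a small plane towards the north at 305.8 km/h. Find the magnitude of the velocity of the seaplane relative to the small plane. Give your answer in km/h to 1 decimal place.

Taking east as x and north as y: seaplane velocity = (149.400, 0.000) km/h; small plane velocity = (0.000, 305.800) km/h.
Velocity of seaplane relative to small plane = (149.400, 0.000) − (0.000, 305.800) = (149.400, -305.800) km/h.
Magnitude = |(149.400, -305.800)| = 340.344 km/h.

340.3 km/h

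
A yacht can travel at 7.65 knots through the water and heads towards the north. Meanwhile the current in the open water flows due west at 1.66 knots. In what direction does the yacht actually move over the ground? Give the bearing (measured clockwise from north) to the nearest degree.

Taking east as x and north as y: velocity relative to the water = (0.000, 7.650) knots; the water relative to ground = (-1.660, 0.000) knots.
Velocity relative to ground = (0.000, 7.650) + (-1.660, 0.000) = (-1.660, 7.650) knots.
Bearing = atan2(-1.66, 7.65) = 347.76° clockwise from north.

348°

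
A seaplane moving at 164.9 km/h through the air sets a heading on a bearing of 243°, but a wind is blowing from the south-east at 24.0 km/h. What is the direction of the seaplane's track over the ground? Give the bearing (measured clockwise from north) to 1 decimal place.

250.5°

Taking east as x and north as y: velocity relative to the air = (-146.927, -74.863) km/h; the air relative to ground = (-16.971, 16.971) km/h.
Velocity relative to ground = (-146.927, -74.863) + (-16.971, 16.971) = (-163.898, -57.892) km/h.
Bearing = atan2(-163.90, -57.89) = 250.55° clockwise from north.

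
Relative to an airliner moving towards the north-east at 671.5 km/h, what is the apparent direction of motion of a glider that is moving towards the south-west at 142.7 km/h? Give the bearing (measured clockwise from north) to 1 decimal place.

Taking east as x and north as y: glider velocity = (-100.904, -100.904) km/h; airliner velocity = (474.822, 474.822) km/h.
Velocity of glider relative to airliner = (-100.904, -100.904) − (474.822, 474.822) = (-575.726, -575.726) km/h.
Bearing = atan2(-575.73, -575.73) = 225.00° clockwise from north.

225.0°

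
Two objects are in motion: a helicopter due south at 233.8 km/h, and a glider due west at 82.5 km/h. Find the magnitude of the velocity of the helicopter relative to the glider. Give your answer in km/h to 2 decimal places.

Taking east as x and north as y: helicopter velocity = (0.000, -233.800) km/h; glider velocity = (-82.500, 0.000) km/h.
Velocity of helicopter relative to glider = (0.000, -233.800) − (-82.500, 0.000) = (82.500, -233.800) km/h.
Magnitude = |(82.500, -233.800)| = 247.929 km/h.

247.93 km/h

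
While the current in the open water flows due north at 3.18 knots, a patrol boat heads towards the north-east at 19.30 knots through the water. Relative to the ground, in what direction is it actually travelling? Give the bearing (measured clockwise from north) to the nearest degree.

Taking east as x and north as y: velocity relative to the water = (13.647, 13.647) knots; the water relative to ground = (0.000, 3.180) knots.
Velocity relative to ground = (13.647, 13.647) + (0.000, 3.180) = (13.647, 16.827) knots.
Bearing = atan2(13.65, 16.83) = 39.04° clockwise from north.

039°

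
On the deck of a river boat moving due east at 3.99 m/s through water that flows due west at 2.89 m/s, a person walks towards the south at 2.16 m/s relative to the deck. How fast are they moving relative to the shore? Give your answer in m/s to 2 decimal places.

2.42 m/s

In east/north components (m/s): person relative to river boat = (0.000, -2.160); river boat relative to water = (3.990, 0.000); water relative to ground = (-2.890, 0.000).
Sum = (1.100, -2.160) m/s.
Speed = |(1.100, -2.160)| = 2.424 m/s.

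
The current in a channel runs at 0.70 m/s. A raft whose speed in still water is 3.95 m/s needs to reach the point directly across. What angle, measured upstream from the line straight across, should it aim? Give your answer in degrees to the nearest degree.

10°

To cancel the current, the upstream component of the raft's velocity must equal the flow: 3.95 sin θ = 0.70.
sin θ = 0.70 / 3.95 = 0.1772.
θ = arcsin(0.1772) = 10.208°.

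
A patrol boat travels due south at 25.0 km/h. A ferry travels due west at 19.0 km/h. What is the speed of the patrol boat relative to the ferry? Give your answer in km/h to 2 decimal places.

31.40 km/h

Taking east as x and north as y: patrol boat velocity = (0.000, -25.000) km/h; ferry velocity = (-19.000, 0.000) km/h.
Velocity of patrol boat relative to ferry = (0.000, -25.000) − (-19.000, 0.000) = (19.000, -25.000) km/h.
Magnitude = |(19.000, -25.000)| = 31.401 km/h.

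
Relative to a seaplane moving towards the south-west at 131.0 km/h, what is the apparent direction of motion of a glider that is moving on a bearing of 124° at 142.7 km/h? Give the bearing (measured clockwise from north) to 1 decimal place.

Taking east as x and north as y: glider velocity = (118.304, -79.797) km/h; seaplane velocity = (-92.631, -92.631) km/h.
Velocity of glider relative to seaplane = (118.304, -79.797) − (-92.631, -92.631) = (210.935, 12.834) km/h.
Bearing = atan2(210.93, 12.83) = 86.52° clockwise from north.

086.5°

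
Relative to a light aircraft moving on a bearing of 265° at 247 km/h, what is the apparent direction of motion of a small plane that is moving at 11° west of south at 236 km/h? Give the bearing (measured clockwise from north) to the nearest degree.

Taking east as x and north as y: small plane velocity = (-45.031, -231.664) km/h; light aircraft velocity = (-246.060, -21.527) km/h.
Velocity of small plane relative to light aircraft = (-45.031, -231.664) − (-246.060, -21.527) = (201.029, -210.137) km/h.
Bearing = atan2(201.03, -210.14) = 136.27° clockwise from north.

136°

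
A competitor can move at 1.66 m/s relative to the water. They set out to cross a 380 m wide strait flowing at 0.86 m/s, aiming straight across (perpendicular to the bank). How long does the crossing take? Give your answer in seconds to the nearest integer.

The component of the competitor's velocity perpendicular to the bank is 1.66 m/s.
The current is parallel to the bank, so it does not affect the crossing time.
Time = 380 / 1.660 = 228.916 s.

229 s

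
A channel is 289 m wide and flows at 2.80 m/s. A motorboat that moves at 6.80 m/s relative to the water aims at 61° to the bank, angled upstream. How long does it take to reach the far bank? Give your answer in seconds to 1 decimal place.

48.6 s

The component of the motorboat's velocity perpendicular to the bank is 6.80 × sin 61° = 5.947 m/s.
The current is parallel to the bank, so it does not affect the crossing time.
Time = 289 / 5.947 = 48.593 s.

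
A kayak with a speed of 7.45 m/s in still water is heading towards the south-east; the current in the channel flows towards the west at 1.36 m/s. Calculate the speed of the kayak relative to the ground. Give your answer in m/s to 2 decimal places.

6.56 m/s

Taking east as x and north as y: velocity relative to the water = (5.268, -5.268) m/s; the water relative to ground = (-1.360, 0.000) m/s.
Velocity relative to ground = (5.268, -5.268) + (-1.360, 0.000) = (3.908, -5.268) m/s.
Speed = |(3.908, -5.268)| = 6.559 m/s.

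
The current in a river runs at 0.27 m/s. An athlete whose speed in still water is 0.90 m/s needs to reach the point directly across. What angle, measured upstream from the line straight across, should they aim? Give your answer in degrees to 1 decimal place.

17.5°

To cancel the current, the upstream component of the athlete's velocity must equal the flow: 0.90 sin θ = 0.27.
sin θ = 0.27 / 0.90 = 0.3000.
θ = arcsin(0.3000) = 17.458°.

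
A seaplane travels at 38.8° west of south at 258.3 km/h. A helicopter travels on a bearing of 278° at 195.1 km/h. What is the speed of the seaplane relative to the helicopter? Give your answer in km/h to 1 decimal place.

230.6 km/h

Taking east as x and north as y: seaplane velocity = (-161.852, -201.303) km/h; helicopter velocity = (-193.201, 27.153) km/h.
Velocity of seaplane relative to helicopter = (-161.852, -201.303) − (-193.201, 27.153) = (31.350, -228.456) km/h.
Magnitude = |(31.350, -228.456)| = 230.597 km/h.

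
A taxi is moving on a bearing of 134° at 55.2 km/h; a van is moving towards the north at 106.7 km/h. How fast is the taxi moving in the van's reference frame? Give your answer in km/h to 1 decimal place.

150.4 km/h

Taking east as x and north as y: taxi velocity = (39.708, -38.345) km/h; van velocity = (0.000, 106.700) km/h.
Velocity of taxi relative to van = (39.708, -38.345) − (0.000, 106.700) = (39.708, -145.045) km/h.
Magnitude = |(39.708, -145.045)| = 150.382 km/h.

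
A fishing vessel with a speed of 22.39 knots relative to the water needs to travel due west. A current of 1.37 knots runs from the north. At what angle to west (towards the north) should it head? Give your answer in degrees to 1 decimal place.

3.5°

The current pushes perpendicular to the desired track; the heading must have a component into the current equal to 1.37 knots: 22.39 sin θ = 1.37.
sin θ = 0.0612, so θ = 3.508°.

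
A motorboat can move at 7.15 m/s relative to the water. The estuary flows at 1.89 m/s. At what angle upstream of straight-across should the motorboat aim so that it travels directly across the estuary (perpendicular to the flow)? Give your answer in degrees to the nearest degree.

15°

To cancel the current, the upstream component of the motorboat's velocity must equal the flow: 7.15 sin θ = 1.89.
sin θ = 1.89 / 7.15 = 0.2643.
θ = arcsin(0.2643) = 15.327°.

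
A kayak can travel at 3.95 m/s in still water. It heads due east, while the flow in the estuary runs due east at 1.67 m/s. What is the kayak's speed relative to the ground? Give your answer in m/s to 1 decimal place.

5.6 m/s

Taking east as x and north as y: velocity relative to the water = (3.950, 0.000) m/s; the water relative to ground = (1.670, 0.000) m/s.
Velocity relative to ground = (3.950, 0.000) + (1.670, 0.000) = (5.620, 0.000) m/s.
Speed = |(5.620, 0.000)| = 5.620 m/s.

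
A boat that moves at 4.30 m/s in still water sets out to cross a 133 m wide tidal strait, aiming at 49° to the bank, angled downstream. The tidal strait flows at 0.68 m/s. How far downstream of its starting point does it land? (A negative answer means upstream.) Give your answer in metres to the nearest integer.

143 m

Perpendicular speed = 3.245 m/s; crossing time = 133 / 3.245 = 40.983 s.
Net downstream speed = 3.501 m/s.
Drift = 3.501 × 40.983 = 143.484 m (downstream).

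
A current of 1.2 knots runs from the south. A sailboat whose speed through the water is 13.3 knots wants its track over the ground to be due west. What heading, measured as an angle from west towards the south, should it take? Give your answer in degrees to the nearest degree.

The current pushes perpendicular to the desired track; the heading must have a component into the current equal to 1.2 knots: 13.3 sin θ = 1.2.
sin θ = 0.0902, so θ = 5.177°.

5°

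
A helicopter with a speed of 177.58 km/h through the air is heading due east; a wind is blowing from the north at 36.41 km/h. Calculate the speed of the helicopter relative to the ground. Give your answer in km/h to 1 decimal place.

181.3 km/h

Taking east as x and north as y: velocity relative to the air = (177.580, 0.000) km/h; the air relative to ground = (0.000, -36.410) km/h.
Velocity relative to ground = (177.580, 0.000) + (0.000, -36.410) = (177.580, -36.410) km/h.
Speed = |(177.580, -36.410)| = 181.274 km/h.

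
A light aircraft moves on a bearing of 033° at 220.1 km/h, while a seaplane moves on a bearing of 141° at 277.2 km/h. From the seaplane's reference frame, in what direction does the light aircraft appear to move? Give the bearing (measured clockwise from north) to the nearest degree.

352°

Taking east as x and north as y: light aircraft velocity = (119.875, 184.591) km/h; seaplane velocity = (174.448, -215.425) km/h.
Velocity of light aircraft relative to seaplane = (119.875, 184.591) − (174.448, -215.425) = (-54.573, 400.016) km/h.
Bearing = atan2(-54.57, 400.02) = 352.23° clockwise from north.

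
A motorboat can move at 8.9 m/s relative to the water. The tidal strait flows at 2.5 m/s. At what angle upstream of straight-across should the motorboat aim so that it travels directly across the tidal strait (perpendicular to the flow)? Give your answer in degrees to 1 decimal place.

16.3°

To cancel the current, the upstream component of the motorboat's velocity must equal the flow: 8.9 sin θ = 2.5.
sin θ = 2.5 / 8.9 = 0.2809.
θ = arcsin(0.2809) = 16.314°.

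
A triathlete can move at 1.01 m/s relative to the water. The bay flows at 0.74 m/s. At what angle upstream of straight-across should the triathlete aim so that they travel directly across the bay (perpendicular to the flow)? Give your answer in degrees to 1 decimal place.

To cancel the current, the upstream component of the triathlete's velocity must equal the flow: 1.01 sin θ = 0.74.
sin θ = 0.74 / 1.01 = 0.7327.
θ = arcsin(0.7327) = 47.111°.

47.1°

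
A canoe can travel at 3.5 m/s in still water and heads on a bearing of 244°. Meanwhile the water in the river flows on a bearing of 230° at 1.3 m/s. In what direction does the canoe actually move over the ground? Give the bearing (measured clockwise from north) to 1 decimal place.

240.2°

Taking east as x and north as y: velocity relative to the water = (-3.146, -1.534) m/s; the water relative to ground = (-0.996, -0.836) m/s.
Velocity relative to ground = (-3.146, -1.534) + (-0.996, -0.836) = (-4.142, -2.370) m/s.
Bearing = atan2(-4.14, -2.37) = 240.22° clockwise from north.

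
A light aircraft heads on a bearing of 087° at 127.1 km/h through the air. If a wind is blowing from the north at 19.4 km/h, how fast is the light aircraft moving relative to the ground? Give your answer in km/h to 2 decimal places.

Taking east as x and north as y: velocity relative to the air = (126.926, 6.652) km/h; the air relative to ground = (0.000, -19.400) km/h.
Velocity relative to ground = (126.926, 6.652) + (0.000, -19.400) = (126.926, -12.748) km/h.
Speed = |(126.926, -12.748)| = 127.564 km/h.

127.56 km/h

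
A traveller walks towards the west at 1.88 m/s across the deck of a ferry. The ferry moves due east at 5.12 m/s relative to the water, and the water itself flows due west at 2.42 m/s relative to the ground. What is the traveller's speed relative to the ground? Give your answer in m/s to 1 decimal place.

In east/north components (m/s): traveller relative to ferry = (-1.880, 0.000); ferry relative to water = (5.120, 0.000); water relative to ground = (-2.420, 0.000).
Sum = (0.820, 0.000) m/s.
Speed = |(0.820, 0.000)| = 0.820 m/s.

0.8 m/s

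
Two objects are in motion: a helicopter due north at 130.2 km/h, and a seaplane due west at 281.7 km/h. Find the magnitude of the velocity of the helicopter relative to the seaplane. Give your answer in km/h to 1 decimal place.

Taking east as x and north as y: helicopter velocity = (0.000, 130.200) km/h; seaplane velocity = (-281.700, 0.000) km/h.
Velocity of helicopter relative to seaplane = (0.000, 130.200) − (-281.700, 0.000) = (281.700, 130.200) km/h.
Magnitude = |(281.700, 130.200)| = 310.334 km/h.

310.3 km/h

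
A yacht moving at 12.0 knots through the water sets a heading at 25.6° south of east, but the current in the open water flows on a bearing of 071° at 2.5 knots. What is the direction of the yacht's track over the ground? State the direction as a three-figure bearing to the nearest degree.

108°

Taking east as x and north as y: velocity relative to the water = (10.822, -5.185) knots; the water relative to ground = (2.364, 0.814) knots.
Velocity relative to ground = (10.822, -5.185) + (2.364, 0.814) = (13.186, -4.371) knots.
Bearing = atan2(13.19, -4.37) = 108.34° clockwise from north.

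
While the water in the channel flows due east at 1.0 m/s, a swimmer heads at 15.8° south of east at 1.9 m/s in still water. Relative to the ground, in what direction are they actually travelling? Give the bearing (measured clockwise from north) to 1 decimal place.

Taking east as x and north as y: velocity relative to the water = (1.828, -0.517) m/s; the water relative to ground = (1.000, 0.000) m/s.
Velocity relative to ground = (1.828, -0.517) + (1.000, 0.000) = (2.828, -0.517) m/s.
Bearing = atan2(2.83, -0.52) = 100.37° clockwise from north.

100.4°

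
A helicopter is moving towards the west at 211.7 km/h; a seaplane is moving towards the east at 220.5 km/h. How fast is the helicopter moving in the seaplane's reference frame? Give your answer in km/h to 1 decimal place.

Taking east as x and north as y: helicopter velocity = (-211.700, 0.000) km/h; seaplane velocity = (220.500, 0.000) km/h.
Velocity of helicopter relative to seaplane = (-211.700, 0.000) − (220.500, 0.000) = (-432.200, 0.000) km/h.
Magnitude = |(-432.200, 0.000)| = 432.200 km/h.

432.2 km/h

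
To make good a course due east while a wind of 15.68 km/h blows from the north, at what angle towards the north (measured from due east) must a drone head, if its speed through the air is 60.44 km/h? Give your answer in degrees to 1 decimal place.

The wind pushes perpendicular to the desired track; the heading must have a component into the wind equal to 15.68 km/h: 60.44 sin θ = 15.68.
sin θ = 0.2594, so θ = 15.036°.

15.0°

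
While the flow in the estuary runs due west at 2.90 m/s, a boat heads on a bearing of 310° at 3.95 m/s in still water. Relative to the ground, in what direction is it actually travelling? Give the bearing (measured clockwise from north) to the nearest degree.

293°

Taking east as x and north as y: velocity relative to the water = (-3.026, 2.539) m/s; the water relative to ground = (-2.900, 0.000) m/s.
Velocity relative to ground = (-3.026, 2.539) + (-2.900, 0.000) = (-5.926, 2.539) m/s.
Bearing = atan2(-5.93, 2.54) = 293.19° clockwise from north.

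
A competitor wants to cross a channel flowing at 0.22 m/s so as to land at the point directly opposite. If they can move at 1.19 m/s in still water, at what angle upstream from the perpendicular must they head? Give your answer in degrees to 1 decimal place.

10.7°

To cancel the current, the upstream component of the competitor's velocity must equal the flow: 1.19 sin θ = 0.22.
sin θ = 0.22 / 1.19 = 0.1849.
θ = arcsin(0.1849) = 10.654°.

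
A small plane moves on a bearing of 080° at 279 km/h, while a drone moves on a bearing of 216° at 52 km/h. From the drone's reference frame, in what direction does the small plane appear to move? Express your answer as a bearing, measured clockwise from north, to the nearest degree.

073°

Taking east as x and north as y: small plane velocity = (274.761, 48.448) km/h; drone velocity = (-30.565, -42.069) km/h.
Velocity of small plane relative to drone = (274.761, 48.448) − (-30.565, -42.069) = (305.326, 90.517) km/h.
Bearing = atan2(305.33, 90.52) = 73.49° clockwise from north.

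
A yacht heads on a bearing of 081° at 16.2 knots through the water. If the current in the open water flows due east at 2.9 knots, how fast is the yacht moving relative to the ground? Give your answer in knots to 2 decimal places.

19.07 knots

Taking east as x and north as y: velocity relative to the water = (16.001, 2.534) knots; the water relative to ground = (2.900, 0.000) knots.
Velocity relative to ground = (16.001, 2.534) + (2.900, 0.000) = (18.901, 2.534) knots.
Speed = |(18.901, 2.534)| = 19.070 knots.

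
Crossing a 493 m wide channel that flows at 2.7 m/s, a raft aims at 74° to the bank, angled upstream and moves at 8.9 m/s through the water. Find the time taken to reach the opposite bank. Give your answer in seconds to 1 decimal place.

57.6 s

The component of the raft's velocity perpendicular to the bank is 8.9 × sin 74° = 8.555 m/s.
Only the cross-stream component determines the crossing time; the current contributes nothing perpendicular to the bank.
Time = 493 / 8.555 = 57.626 s.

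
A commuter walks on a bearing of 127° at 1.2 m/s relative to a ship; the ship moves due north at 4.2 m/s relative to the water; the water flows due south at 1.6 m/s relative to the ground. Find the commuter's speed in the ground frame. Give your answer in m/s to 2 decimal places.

2.11 m/s

In east/north components (m/s): commuter relative to ship = (0.958, -0.722); ship relative to water = (0.000, 4.200); water relative to ground = (0.000, -1.600).
Sum = (0.958, 1.878) m/s.
Speed = |(0.958, 1.878)| = 2.108 m/s.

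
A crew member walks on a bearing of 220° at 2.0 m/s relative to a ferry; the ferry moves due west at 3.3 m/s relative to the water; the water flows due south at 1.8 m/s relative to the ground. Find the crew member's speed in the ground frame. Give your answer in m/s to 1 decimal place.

In east/north components (m/s): crew member relative to ferry = (-1.286, -1.532); ferry relative to water = (-3.300, 0.000); water relative to ground = (0.000, -1.800).
Sum = (-4.586, -3.332) m/s.
Speed = |(-4.586, -3.332)| = 5.668 m/s.

5.7 m/s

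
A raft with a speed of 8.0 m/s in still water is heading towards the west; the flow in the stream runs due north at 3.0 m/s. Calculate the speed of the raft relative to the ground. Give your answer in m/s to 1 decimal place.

Taking east as x and north as y: velocity relative to the water = (-8.000, 0.000) m/s; the water relative to ground = (0.000, 3.000) m/s.
Velocity relative to ground = (-8.000, 0.000) + (0.000, 3.000) = (-8.000, 3.000) m/s.
Speed = |(-8.000, 3.000)| = 8.544 m/s.

8.5 m/s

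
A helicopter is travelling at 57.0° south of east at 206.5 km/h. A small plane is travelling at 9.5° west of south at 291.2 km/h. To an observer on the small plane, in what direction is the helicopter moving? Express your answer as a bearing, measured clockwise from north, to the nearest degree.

055°

Taking east as x and north as y: helicopter velocity = (112.468, -173.185) km/h; small plane velocity = (-48.062, -287.206) km/h.
Velocity of helicopter relative to small plane = (112.468, -173.185) − (-48.062, -287.206) = (160.530, 114.021) km/h.
Bearing = atan2(160.53, 114.02) = 54.61° clockwise from north.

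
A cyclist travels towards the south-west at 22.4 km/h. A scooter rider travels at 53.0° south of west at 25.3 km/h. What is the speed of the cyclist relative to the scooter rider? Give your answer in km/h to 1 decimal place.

Taking east as x and north as y: cyclist velocity = (-15.839, -15.839) km/h; scooter rider velocity = (-15.226, -20.205) km/h.
Velocity of cyclist relative to scooter rider = (-15.839, -15.839) − (-15.226, -20.205) = (-0.613, 4.366) km/h.
Magnitude = |(-0.613, 4.366)| = 4.409 km/h.

4.4 km/h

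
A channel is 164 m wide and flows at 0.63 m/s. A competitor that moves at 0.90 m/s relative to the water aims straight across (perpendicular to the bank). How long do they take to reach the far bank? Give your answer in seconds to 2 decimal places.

The component of the competitor's velocity perpendicular to the bank is 0.90 m/s.
Only the cross-stream component determines the crossing time; the current contributes nothing perpendicular to the bank.
Time = 164 / 0.900 = 182.222 s.

182.22 s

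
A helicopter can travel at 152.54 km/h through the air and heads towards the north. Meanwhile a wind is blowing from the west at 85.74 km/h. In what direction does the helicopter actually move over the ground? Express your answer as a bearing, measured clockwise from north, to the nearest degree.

029°

Taking east as x and north as y: velocity relative to the air = (0.000, 152.540) km/h; the air relative to ground = (85.740, 0.000) km/h.
Velocity relative to ground = (0.000, 152.540) + (85.740, 0.000) = (85.740, 152.540) km/h.
Bearing = atan2(85.74, 152.54) = 29.34° clockwise from north.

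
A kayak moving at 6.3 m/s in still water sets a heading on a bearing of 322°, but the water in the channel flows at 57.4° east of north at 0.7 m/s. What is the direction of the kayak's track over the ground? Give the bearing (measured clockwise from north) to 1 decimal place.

Taking east as x and north as y: velocity relative to the water = (-3.879, 4.964) m/s; the water relative to ground = (0.590, 0.377) m/s.
Velocity relative to ground = (-3.879, 4.964) + (0.590, 0.377) = (-3.289, 5.342) m/s.
Bearing = atan2(-3.29, 5.34) = 328.38° clockwise from north.

328.4°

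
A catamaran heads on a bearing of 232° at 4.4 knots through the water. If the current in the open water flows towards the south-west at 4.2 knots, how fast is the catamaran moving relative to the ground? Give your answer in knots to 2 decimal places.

Taking east as x and north as y: velocity relative to the water = (-3.467, -2.709) knots; the water relative to ground = (-2.970, -2.970) knots.
Velocity relative to ground = (-3.467, -2.709) + (-2.970, -2.970) = (-6.437, -5.679) knots.
Speed = |(-6.437, -5.679)| = 8.584 knots.

8.58 knots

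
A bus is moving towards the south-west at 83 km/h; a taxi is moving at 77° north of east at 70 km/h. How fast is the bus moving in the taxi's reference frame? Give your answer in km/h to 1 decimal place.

147.1 km/h

Taking east as x and north as y: bus velocity = (-58.690, -58.690) km/h; taxi velocity = (15.747, 68.206) km/h.
Velocity of bus relative to taxi = (-58.690, -58.690) − (15.747, 68.206) = (-74.436, -126.896) km/h.
Magnitude = |(-74.436, -126.896)| = 147.117 km/h.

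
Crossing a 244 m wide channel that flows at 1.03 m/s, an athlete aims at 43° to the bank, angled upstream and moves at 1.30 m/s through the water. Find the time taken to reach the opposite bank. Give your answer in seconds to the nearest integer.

275 s

The component of the athlete's velocity perpendicular to the bank is 1.30 × sin 43° = 0.887 m/s.
The current is parallel to the bank, so it does not affect the crossing time.
Time = 244 / 0.887 = 275.209 s.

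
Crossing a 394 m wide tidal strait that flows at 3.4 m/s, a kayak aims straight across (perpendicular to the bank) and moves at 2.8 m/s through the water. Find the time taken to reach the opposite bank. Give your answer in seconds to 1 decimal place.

140.7 s

The component of the kayak's velocity perpendicular to the bank is 2.8 m/s.
Only the cross-stream component determines the crossing time; the current contributes nothing perpendicular to the bank.
Time = 394 / 2.800 = 140.714 s.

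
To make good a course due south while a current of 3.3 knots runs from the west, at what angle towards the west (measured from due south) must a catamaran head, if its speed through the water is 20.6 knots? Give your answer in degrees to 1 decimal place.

The current pushes perpendicular to the desired track; the heading must have a component into the current equal to 3.3 knots: 20.6 sin θ = 3.3.
sin θ = 0.1602, so θ = 9.218°.

9.2°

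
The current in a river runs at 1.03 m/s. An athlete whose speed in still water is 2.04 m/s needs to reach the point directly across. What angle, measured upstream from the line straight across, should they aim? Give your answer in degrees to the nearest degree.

To cancel the current, the upstream component of the athlete's velocity must equal the flow: 2.04 sin θ = 1.03.
sin θ = 1.03 / 2.04 = 0.5049.
θ = arcsin(0.5049) = 30.325°.

30°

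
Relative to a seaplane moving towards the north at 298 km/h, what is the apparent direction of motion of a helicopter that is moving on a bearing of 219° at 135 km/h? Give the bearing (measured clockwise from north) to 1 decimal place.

191.9°

Taking east as x and north as y: helicopter velocity = (-84.958, -104.915) km/h; seaplane velocity = (0.000, 298.000) km/h.
Velocity of helicopter relative to seaplane = (-84.958, -104.915) − (0.000, 298.000) = (-84.958, -402.915) km/h.
Bearing = atan2(-84.96, -402.91) = 191.91° clockwise from north.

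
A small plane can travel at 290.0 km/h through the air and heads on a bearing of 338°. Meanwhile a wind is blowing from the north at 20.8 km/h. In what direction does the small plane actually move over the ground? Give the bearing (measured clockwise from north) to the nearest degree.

Taking east as x and north as y: velocity relative to the air = (-108.636, 268.883) km/h; the air relative to ground = (0.000, -20.800) km/h.
Velocity relative to ground = (-108.636, 268.883) + (0.000, -20.800) = (-108.636, 248.083) km/h.
Bearing = atan2(-108.64, 248.08) = 336.35° clockwise from north.

336°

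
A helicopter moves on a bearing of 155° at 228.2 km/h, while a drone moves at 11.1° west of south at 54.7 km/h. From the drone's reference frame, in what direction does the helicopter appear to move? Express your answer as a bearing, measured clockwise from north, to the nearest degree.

145°

Taking east as x and north as y: helicopter velocity = (96.441, -206.819) km/h; drone velocity = (-10.531, -53.677) km/h.
Velocity of helicopter relative to drone = (96.441, -206.819) − (-10.531, -53.677) = (106.972, -153.143) km/h.
Bearing = atan2(106.97, -153.14) = 145.07° clockwise from north.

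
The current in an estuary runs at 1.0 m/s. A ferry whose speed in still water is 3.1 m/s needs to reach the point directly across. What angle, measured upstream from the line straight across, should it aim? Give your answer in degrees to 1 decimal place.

18.8°

To cancel the current, the upstream component of the ferry's velocity must equal the flow: 3.1 sin θ = 1.0.
sin θ = 1.0 / 3.1 = 0.3226.
θ = arcsin(0.3226) = 18.819°.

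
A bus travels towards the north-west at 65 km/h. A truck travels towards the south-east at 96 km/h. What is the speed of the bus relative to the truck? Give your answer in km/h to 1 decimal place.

161.0 km/h

Taking east as x and north as y: bus velocity = (-45.962, 45.962) km/h; truck velocity = (67.882, -67.882) km/h.
Velocity of bus relative to truck = (-45.962, 45.962) − (67.882, -67.882) = (-113.844, 113.844) km/h.
Magnitude = |(-113.844, 113.844)| = 161.000 km/h.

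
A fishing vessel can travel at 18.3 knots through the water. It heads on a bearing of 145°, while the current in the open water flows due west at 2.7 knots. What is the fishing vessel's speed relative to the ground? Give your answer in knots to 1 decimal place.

16.9 knots

Taking east as x and north as y: velocity relative to the water = (10.496, -14.990) knots; the water relative to ground = (-2.700, 0.000) knots.
Velocity relative to ground = (10.496, -14.990) + (-2.700, 0.000) = (7.796, -14.990) knots.
Speed = |(7.796, -14.990)| = 16.897 knots.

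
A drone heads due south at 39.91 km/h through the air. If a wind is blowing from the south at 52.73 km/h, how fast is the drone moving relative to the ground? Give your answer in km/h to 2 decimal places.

12.82 km/h

Taking east as x and north as y: velocity relative to the air = (0.000, -39.910) km/h; the air relative to ground = (0.000, 52.730) km/h.
Velocity relative to ground = (0.000, -39.910) + (0.000, 52.730) = (0.000, 12.820) km/h.
Speed = |(0.000, 12.820)| = 12.820 km/h.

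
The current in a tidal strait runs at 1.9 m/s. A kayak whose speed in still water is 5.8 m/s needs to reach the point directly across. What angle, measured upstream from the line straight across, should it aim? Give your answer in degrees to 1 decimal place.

To cancel the current, the upstream component of the kayak's velocity must equal the flow: 5.8 sin θ = 1.9.
sin θ = 1.9 / 5.8 = 0.3276.
θ = arcsin(0.3276) = 19.122°.

19.1°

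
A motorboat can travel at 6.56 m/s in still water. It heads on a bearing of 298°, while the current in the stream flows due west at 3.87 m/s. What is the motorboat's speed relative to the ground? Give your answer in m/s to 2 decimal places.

Taking east as x and north as y: velocity relative to the water = (-5.792, 3.080) m/s; the water relative to ground = (-3.870, 0.000) m/s.
Velocity relative to ground = (-5.792, 3.080) + (-3.870, 0.000) = (-9.662, 3.080) m/s.
Speed = |(-9.662, 3.080)| = 10.141 m/s.

10.14 m/s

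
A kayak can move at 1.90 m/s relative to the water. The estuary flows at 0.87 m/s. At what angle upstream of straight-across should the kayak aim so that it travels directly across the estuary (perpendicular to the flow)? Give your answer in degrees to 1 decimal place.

To cancel the current, the upstream component of the kayak's velocity must equal the flow: 1.90 sin θ = 0.87.
sin θ = 0.87 / 1.90 = 0.4579.
θ = arcsin(0.4579) = 27.251°.

27.3°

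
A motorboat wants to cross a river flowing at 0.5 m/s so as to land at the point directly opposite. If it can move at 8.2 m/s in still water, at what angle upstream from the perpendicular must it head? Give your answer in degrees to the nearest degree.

3°

To cancel the current, the upstream component of the motorboat's velocity must equal the flow: 8.2 sin θ = 0.5.
sin θ = 0.5 / 8.2 = 0.0610.
θ = arcsin(0.0610) = 3.496°.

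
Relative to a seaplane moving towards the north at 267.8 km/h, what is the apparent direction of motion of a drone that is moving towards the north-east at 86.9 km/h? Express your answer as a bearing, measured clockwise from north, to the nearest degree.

163°

Taking east as x and north as y: drone velocity = (61.448, 61.448) km/h; seaplane velocity = (0.000, 267.800) km/h.
Velocity of drone relative to seaplane = (61.448, 61.448) − (0.000, 267.800) = (61.448, -206.352) km/h.
Bearing = atan2(61.45, -206.35) = 163.42° clockwise from north.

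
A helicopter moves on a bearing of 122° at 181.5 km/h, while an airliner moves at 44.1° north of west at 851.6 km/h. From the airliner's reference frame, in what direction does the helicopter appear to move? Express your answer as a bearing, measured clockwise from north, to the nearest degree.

Taking east as x and north as y: helicopter velocity = (153.921, -96.180) km/h; airliner velocity = (-611.556, 592.639) km/h.
Velocity of helicopter relative to airliner = (153.921, -96.180) − (-611.556, 592.639) = (765.477, -688.820) km/h.
Bearing = atan2(765.48, -688.82) = 131.98° clockwise from north.

132°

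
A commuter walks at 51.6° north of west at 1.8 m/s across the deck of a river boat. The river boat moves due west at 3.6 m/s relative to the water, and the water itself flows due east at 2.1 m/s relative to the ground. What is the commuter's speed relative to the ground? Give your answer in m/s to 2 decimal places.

2.97 m/s

In east/north components (m/s): commuter relative to river boat = (-1.118, 1.411); river boat relative to water = (-3.600, 0.000); water relative to ground = (2.100, 0.000).
Sum = (-2.618, 1.411) m/s.
Speed = |(-2.618, 1.411)| = 2.974 m/s.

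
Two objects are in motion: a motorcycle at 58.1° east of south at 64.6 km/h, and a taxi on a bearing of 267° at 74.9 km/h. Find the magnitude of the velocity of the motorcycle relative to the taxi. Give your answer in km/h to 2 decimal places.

133.12 km/h

Taking east as x and north as y: motorcycle velocity = (54.844, -34.137) km/h; taxi velocity = (-74.797, -3.920) km/h.
Velocity of motorcycle relative to taxi = (54.844, -34.137) − (-74.797, -3.920) = (129.641, -30.217) km/h.
Magnitude = |(129.641, -30.217)| = 133.116 km/h.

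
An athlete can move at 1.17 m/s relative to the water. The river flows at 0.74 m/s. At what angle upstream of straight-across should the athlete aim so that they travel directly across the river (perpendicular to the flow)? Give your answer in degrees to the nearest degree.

To cancel the current, the upstream component of the athlete's velocity must equal the flow: 1.17 sin θ = 0.74.
sin θ = 0.74 / 1.17 = 0.6325.
θ = arcsin(0.6325) = 39.233°.

39°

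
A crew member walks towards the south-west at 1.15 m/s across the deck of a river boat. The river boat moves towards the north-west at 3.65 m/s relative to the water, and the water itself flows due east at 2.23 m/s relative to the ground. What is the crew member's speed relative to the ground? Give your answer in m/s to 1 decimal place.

2.1 m/s

In east/north components (m/s): crew member relative to river boat = (-0.813, -0.813); river boat relative to water = (-2.581, 2.581); water relative to ground = (2.230, 0.000).
Sum = (-1.164, 1.768) m/s.
Speed = |(-1.164, 1.768)| = 2.117 m/s.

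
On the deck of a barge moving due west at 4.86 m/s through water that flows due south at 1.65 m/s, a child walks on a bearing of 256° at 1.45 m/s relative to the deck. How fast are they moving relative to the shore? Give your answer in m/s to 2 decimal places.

In east/north components (m/s): child relative to barge = (-1.407, -0.351); barge relative to water = (-4.860, 0.000); water relative to ground = (0.000, -1.650).
Sum = (-6.267, -2.001) m/s.
Speed = |(-6.267, -2.001)| = 6.579 m/s.

6.58 m/s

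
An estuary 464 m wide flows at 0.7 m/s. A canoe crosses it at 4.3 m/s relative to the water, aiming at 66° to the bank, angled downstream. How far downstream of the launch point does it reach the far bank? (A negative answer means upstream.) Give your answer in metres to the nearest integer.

Perpendicular speed = 3.928 m/s; crossing time = 464 / 3.928 = 118.119 s.
Net downstream speed = 2.449 m/s.
Drift = 2.449 × 118.119 = 289.269 m (downstream).

289 m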